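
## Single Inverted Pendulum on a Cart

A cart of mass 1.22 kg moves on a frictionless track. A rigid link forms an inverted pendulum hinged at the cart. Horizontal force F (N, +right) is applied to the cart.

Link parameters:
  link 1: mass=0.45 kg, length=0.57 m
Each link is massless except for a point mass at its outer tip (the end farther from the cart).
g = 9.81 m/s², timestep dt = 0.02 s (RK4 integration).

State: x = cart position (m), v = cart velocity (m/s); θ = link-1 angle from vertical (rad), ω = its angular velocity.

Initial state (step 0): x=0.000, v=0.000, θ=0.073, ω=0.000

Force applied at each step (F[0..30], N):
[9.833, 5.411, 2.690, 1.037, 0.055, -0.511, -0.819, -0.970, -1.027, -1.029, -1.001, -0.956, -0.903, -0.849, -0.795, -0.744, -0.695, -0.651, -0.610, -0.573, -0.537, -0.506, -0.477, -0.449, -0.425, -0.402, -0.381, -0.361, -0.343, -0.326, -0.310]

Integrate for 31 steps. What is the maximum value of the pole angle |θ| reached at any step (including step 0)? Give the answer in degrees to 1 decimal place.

apply F[0]=+9.833 → step 1: x=0.002, v=0.156, θ=0.071, ω=-0.248
apply F[1]=+5.411 → step 2: x=0.006, v=0.239, θ=0.064, ω=-0.371
apply F[2]=+2.690 → step 3: x=0.011, v=0.279, θ=0.056, ω=-0.420
apply F[3]=+1.037 → step 4: x=0.016, v=0.292, θ=0.048, ω=-0.425
apply F[4]=+0.055 → step 5: x=0.022, v=0.290, θ=0.040, ω=-0.406
apply F[5]=-0.511 → step 6: x=0.028, v=0.279, θ=0.032, ω=-0.374
apply F[6]=-0.819 → step 7: x=0.033, v=0.264, θ=0.025, ω=-0.338
apply F[7]=-0.970 → step 8: x=0.038, v=0.246, θ=0.018, ω=-0.300
apply F[8]=-1.027 → step 9: x=0.043, v=0.228, θ=0.013, ω=-0.263
apply F[9]=-1.029 → step 10: x=0.048, v=0.211, θ=0.008, ω=-0.228
apply F[10]=-1.001 → step 11: x=0.052, v=0.194, θ=0.004, ω=-0.197
apply F[11]=-0.956 → step 12: x=0.055, v=0.178, θ=0.000, ω=-0.168
apply F[12]=-0.903 → step 13: x=0.059, v=0.163, θ=-0.003, ω=-0.143
apply F[13]=-0.849 → step 14: x=0.062, v=0.150, θ=-0.006, ω=-0.121
apply F[14]=-0.795 → step 15: x=0.065, v=0.137, θ=-0.008, ω=-0.101
apply F[15]=-0.744 → step 16: x=0.067, v=0.126, θ=-0.010, ω=-0.084
apply F[16]=-0.695 → step 17: x=0.070, v=0.115, θ=-0.011, ω=-0.069
apply F[17]=-0.651 → step 18: x=0.072, v=0.105, θ=-0.013, ω=-0.056
apply F[18]=-0.610 → step 19: x=0.074, v=0.096, θ=-0.014, ω=-0.045
apply F[19]=-0.573 → step 20: x=0.076, v=0.088, θ=-0.014, ω=-0.035
apply F[20]=-0.537 → step 21: x=0.078, v=0.080, θ=-0.015, ω=-0.026
apply F[21]=-0.506 → step 22: x=0.079, v=0.073, θ=-0.015, ω=-0.019
apply F[22]=-0.477 → step 23: x=0.080, v=0.066, θ=-0.016, ω=-0.013
apply F[23]=-0.449 → step 24: x=0.082, v=0.060, θ=-0.016, ω=-0.007
apply F[24]=-0.425 → step 25: x=0.083, v=0.054, θ=-0.016, ω=-0.002
apply F[25]=-0.402 → step 26: x=0.084, v=0.049, θ=-0.016, ω=0.002
apply F[26]=-0.381 → step 27: x=0.085, v=0.044, θ=-0.016, ω=0.005
apply F[27]=-0.361 → step 28: x=0.086, v=0.039, θ=-0.016, ω=0.008
apply F[28]=-0.343 → step 29: x=0.086, v=0.035, θ=-0.016, ω=0.010
apply F[29]=-0.326 → step 30: x=0.087, v=0.030, θ=-0.015, ω=0.012
apply F[30]=-0.310 → step 31: x=0.088, v=0.026, θ=-0.015, ω=0.014
Max |angle| over trajectory = 0.073 rad = 4.2°.

Answer: 4.2°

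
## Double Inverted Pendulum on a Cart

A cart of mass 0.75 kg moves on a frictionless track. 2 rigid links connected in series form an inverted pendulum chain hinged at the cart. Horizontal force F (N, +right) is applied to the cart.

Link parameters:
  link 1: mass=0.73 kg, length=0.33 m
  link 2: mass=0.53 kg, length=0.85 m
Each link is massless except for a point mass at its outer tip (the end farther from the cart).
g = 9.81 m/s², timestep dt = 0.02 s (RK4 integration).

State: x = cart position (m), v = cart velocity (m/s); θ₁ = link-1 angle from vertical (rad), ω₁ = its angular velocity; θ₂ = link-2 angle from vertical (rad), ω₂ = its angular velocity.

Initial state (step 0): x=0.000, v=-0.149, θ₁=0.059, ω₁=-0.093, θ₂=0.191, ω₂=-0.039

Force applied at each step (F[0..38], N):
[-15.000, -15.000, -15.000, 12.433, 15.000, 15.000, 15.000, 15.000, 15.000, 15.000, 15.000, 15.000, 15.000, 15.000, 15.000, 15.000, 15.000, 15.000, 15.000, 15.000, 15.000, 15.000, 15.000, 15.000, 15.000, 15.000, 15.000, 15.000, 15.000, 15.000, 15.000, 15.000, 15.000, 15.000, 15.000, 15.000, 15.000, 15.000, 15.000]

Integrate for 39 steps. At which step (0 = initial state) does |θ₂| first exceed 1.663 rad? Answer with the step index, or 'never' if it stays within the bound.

Answer: never

Derivation:
apply F[0]=-15.000 → step 1: x=-0.007, v=-0.566, θ₁=0.070, ω₁=1.160, θ₂=0.191, ω₂=0.004
apply F[1]=-15.000 → step 2: x=-0.023, v=-0.986, θ₁=0.106, ω₁=2.445, θ₂=0.191, ω₂=0.033
apply F[2]=-15.000 → step 3: x=-0.047, v=-1.401, θ₁=0.168, ω₁=3.763, θ₂=0.192, ω₂=0.043
apply F[3]=+12.433 → step 4: x=-0.072, v=-1.128, θ₁=0.236, ω₁=3.075, θ₂=0.193, ω₂=0.039
apply F[4]=+15.000 → step 5: x=-0.091, v=-0.824, θ₁=0.290, ω₁=2.376, θ₂=0.193, ω₂=0.007
apply F[5]=+15.000 → step 6: x=-0.105, v=-0.548, θ₁=0.332, ω₁=1.824, θ₂=0.193, ω₂=-0.051
apply F[6]=+15.000 → step 7: x=-0.113, v=-0.292, θ₁=0.364, ω₁=1.382, θ₂=0.191, ω₂=-0.130
apply F[7]=+15.000 → step 8: x=-0.117, v=-0.049, θ₁=0.388, ω₁=1.019, θ₂=0.187, ω₂=-0.227
apply F[8]=+15.000 → step 9: x=-0.115, v=0.184, θ₁=0.405, ω₁=0.714, θ₂=0.182, ω₂=-0.336
apply F[9]=+15.000 → step 10: x=-0.109, v=0.411, θ₁=0.416, ω₁=0.446, θ₂=0.174, ω₂=-0.457
apply F[10]=+15.000 → step 11: x=-0.099, v=0.635, θ₁=0.423, ω₁=0.203, θ₂=0.164, ω₂=-0.586
apply F[11]=+15.000 → step 12: x=-0.084, v=0.859, θ₁=0.425, ω₁=-0.030, θ₂=0.150, ω₂=-0.723
apply F[12]=+15.000 → step 13: x=-0.065, v=1.085, θ₁=0.422, ω₁=-0.265, θ₂=0.135, ω₂=-0.865
apply F[13]=+15.000 → step 14: x=-0.041, v=1.314, θ₁=0.414, ω₁=-0.512, θ₂=0.116, ω₂=-1.012
apply F[14]=+15.000 → step 15: x=-0.012, v=1.549, θ₁=0.401, ω₁=-0.784, θ₂=0.094, ω₂=-1.161
apply F[15]=+15.000 → step 16: x=0.021, v=1.794, θ₁=0.382, ω₁=-1.097, θ₂=0.069, ω₂=-1.311
apply F[16]=+15.000 → step 17: x=0.060, v=2.051, θ₁=0.357, ω₁=-1.468, θ₂=0.042, ω₂=-1.459
apply F[17]=+15.000 → step 18: x=0.104, v=2.324, θ₁=0.323, ω₁=-1.920, θ₂=0.011, ω₂=-1.601
apply F[18]=+15.000 → step 19: x=0.153, v=2.619, θ₁=0.279, ω₁=-2.481, θ₂=-0.022, ω₂=-1.730
apply F[19]=+15.000 → step 20: x=0.209, v=2.941, θ₁=0.223, ω₁=-3.187, θ₂=-0.058, ω₂=-1.838
apply F[20]=+15.000 → step 21: x=0.271, v=3.297, θ₁=0.151, ω₁=-4.074, θ₂=-0.096, ω₂=-1.913
apply F[21]=+15.000 → step 22: x=0.341, v=3.683, θ₁=0.058, ω₁=-5.162, θ₂=-0.134, ω₂=-1.944
apply F[22]=+15.000 → step 23: x=0.418, v=4.081, θ₁=-0.057, ω₁=-6.393, θ₂=-0.173, ω₂=-1.930
apply F[23]=+15.000 → step 24: x=0.504, v=4.437, θ₁=-0.197, ω₁=-7.567, θ₂=-0.211, ω₂=-1.905
apply F[24]=+15.000 → step 25: x=0.595, v=4.685, θ₁=-0.357, ω₁=-8.414, θ₂=-0.250, ω₂=-1.937
apply F[25]=+15.000 → step 26: x=0.690, v=4.806, θ₁=-0.531, ω₁=-8.841, θ₂=-0.290, ω₂=-2.074
apply F[26]=+15.000 → step 27: x=0.787, v=4.830, θ₁=-0.709, ω₁=-8.972, θ₂=-0.333, ω₂=-2.311
apply F[27]=+15.000 → step 28: x=0.883, v=4.796, θ₁=-0.889, ω₁=-8.964, θ₂=-0.382, ω₂=-2.624
apply F[28]=+15.000 → step 29: x=0.978, v=4.727, θ₁=-1.067, ω₁=-8.914, θ₂=-0.439, ω₂=-2.992
apply F[29]=+15.000 → step 30: x=1.072, v=4.635, θ₁=-1.245, ω₁=-8.860, θ₂=-0.502, ω₂=-3.404
apply F[30]=+15.000 → step 31: x=1.164, v=4.525, θ₁=-1.422, ω₁=-8.812, θ₂=-0.575, ω₂=-3.858
apply F[31]=+15.000 → step 32: x=1.253, v=4.402, θ₁=-1.598, ω₁=-8.763, θ₂=-0.657, ω₂=-4.352
apply F[32]=+15.000 → step 33: x=1.340, v=4.270, θ₁=-1.772, ω₁=-8.690, θ₂=-0.749, ω₂=-4.891
apply F[33]=+15.000 → step 34: x=1.424, v=4.138, θ₁=-1.945, ω₁=-8.554, θ₂=-0.853, ω₂=-5.477
apply F[34]=+15.000 → step 35: x=1.505, v=4.015, θ₁=-2.114, ω₁=-8.296, θ₂=-0.969, ω₂=-6.112
apply F[35]=+15.000 → step 36: x=1.584, v=3.920, θ₁=-2.275, ω₁=-7.826, θ₂=-1.098, ω₂=-6.790
apply F[36]=+15.000 → step 37: x=1.662, v=3.872, θ₁=-2.424, ω₁=-7.035, θ₂=-1.241, ω₂=-7.496
apply F[37]=+15.000 → step 38: x=1.740, v=3.887, θ₁=-2.554, ω₁=-5.828, θ₂=-1.398, ω₂=-8.205
apply F[38]=+15.000 → step 39: x=1.818, v=3.964, θ₁=-2.655, ω₁=-4.178, θ₂=-1.569, ω₂=-8.898
max |θ₂| = 1.569 ≤ 1.663 over all 40 states.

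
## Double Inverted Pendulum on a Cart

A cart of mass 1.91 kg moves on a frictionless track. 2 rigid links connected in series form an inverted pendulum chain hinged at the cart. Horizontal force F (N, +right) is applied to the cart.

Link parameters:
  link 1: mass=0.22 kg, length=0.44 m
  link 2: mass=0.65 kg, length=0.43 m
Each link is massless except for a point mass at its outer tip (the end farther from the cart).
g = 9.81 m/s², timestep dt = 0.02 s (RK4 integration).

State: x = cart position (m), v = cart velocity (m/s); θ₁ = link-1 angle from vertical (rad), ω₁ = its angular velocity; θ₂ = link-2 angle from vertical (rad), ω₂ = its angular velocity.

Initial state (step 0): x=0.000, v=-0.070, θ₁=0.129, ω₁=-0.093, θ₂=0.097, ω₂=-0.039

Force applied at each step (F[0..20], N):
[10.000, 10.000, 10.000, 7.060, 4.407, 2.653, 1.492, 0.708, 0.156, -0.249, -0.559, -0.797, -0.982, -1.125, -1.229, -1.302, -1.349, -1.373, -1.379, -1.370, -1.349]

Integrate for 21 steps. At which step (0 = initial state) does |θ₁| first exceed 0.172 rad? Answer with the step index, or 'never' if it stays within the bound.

apply F[0]=+10.000 → step 1: x=-0.000, v=0.023, θ₁=0.126, ω₁=-0.202, θ₂=0.096, ω₂=-0.098
apply F[1]=+10.000 → step 2: x=0.001, v=0.116, θ₁=0.121, ω₁=-0.317, θ₂=0.093, ω₂=-0.153
apply F[2]=+10.000 → step 3: x=0.004, v=0.210, θ₁=0.113, ω₁=-0.441, θ₂=0.090, ω₂=-0.202
apply F[3]=+7.060 → step 4: x=0.009, v=0.274, θ₁=0.104, ω₁=-0.509, θ₂=0.085, ω₂=-0.241
apply F[4]=+4.407 → step 5: x=0.015, v=0.311, θ₁=0.093, ω₁=-0.529, θ₂=0.080, ω₂=-0.270
apply F[5]=+2.653 → step 6: x=0.021, v=0.331, θ₁=0.083, ω₁=-0.520, θ₂=0.074, ω₂=-0.290
apply F[6]=+1.492 → step 7: x=0.028, v=0.340, θ₁=0.073, ω₁=-0.497, θ₂=0.068, ω₂=-0.301
apply F[7]=+0.708 → step 8: x=0.035, v=0.341, θ₁=0.063, ω₁=-0.467, θ₂=0.062, ω₂=-0.306
apply F[8]=+0.156 → step 9: x=0.042, v=0.338, θ₁=0.054, ω₁=-0.433, θ₂=0.056, ω₂=-0.304
apply F[9]=-0.249 → step 10: x=0.048, v=0.331, θ₁=0.046, ω₁=-0.399, θ₂=0.050, ω₂=-0.299
apply F[10]=-0.559 → step 11: x=0.055, v=0.321, θ₁=0.038, ω₁=-0.366, θ₂=0.044, ω₂=-0.289
apply F[11]=-0.797 → step 12: x=0.061, v=0.310, θ₁=0.031, ω₁=-0.333, θ₂=0.039, ω₂=-0.277
apply F[12]=-0.982 → step 13: x=0.067, v=0.297, θ₁=0.025, ω₁=-0.302, θ₂=0.033, ω₂=-0.263
apply F[13]=-1.125 → step 14: x=0.073, v=0.283, θ₁=0.019, ω₁=-0.272, θ₂=0.028, ω₂=-0.248
apply F[14]=-1.229 → step 15: x=0.079, v=0.269, θ₁=0.014, ω₁=-0.244, θ₂=0.023, ω₂=-0.232
apply F[15]=-1.302 → step 16: x=0.084, v=0.254, θ₁=0.009, ω₁=-0.217, θ₂=0.019, ω₂=-0.215
apply F[16]=-1.349 → step 17: x=0.089, v=0.240, θ₁=0.005, ω₁=-0.193, θ₂=0.015, ω₂=-0.198
apply F[17]=-1.373 → step 18: x=0.093, v=0.225, θ₁=0.002, ω₁=-0.170, θ₂=0.011, ω₂=-0.181
apply F[18]=-1.379 → step 19: x=0.098, v=0.210, θ₁=-0.001, ω₁=-0.149, θ₂=0.007, ω₂=-0.165
apply F[19]=-1.370 → step 20: x=0.102, v=0.196, θ₁=-0.004, ω₁=-0.130, θ₂=0.004, ω₂=-0.149
apply F[20]=-1.349 → step 21: x=0.106, v=0.183, θ₁=-0.007, ω₁=-0.112, θ₂=0.002, ω₂=-0.134
max |θ₁| = 0.129 ≤ 0.172 over all 22 states.

Answer: never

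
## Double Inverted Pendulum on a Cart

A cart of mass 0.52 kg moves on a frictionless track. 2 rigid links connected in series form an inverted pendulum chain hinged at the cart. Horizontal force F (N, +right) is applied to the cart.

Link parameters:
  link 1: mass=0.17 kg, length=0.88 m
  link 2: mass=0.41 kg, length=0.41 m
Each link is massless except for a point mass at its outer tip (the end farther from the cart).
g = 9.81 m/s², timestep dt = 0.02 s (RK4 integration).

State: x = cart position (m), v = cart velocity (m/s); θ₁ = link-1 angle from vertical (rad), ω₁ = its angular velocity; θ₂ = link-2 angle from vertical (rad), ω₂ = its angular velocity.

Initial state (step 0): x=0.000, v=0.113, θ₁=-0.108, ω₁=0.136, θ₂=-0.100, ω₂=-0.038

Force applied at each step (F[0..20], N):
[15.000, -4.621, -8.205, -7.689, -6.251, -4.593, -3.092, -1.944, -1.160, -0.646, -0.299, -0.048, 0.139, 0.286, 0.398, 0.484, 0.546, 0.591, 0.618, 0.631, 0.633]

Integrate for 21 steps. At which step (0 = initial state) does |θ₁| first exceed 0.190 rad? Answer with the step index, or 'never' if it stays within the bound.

Answer: never

Derivation:
apply F[0]=+15.000 → step 1: x=0.008, v=0.706, θ₁=-0.112, ω₁=-0.561, θ₂=-0.101, ω₂=-0.029
apply F[1]=-4.621 → step 2: x=0.021, v=0.555, θ₁=-0.122, ω₁=-0.426, θ₂=-0.101, ω₂=-0.000
apply F[2]=-8.205 → step 3: x=0.029, v=0.271, θ₁=-0.128, ω₁=-0.150, θ₂=-0.101, ω₂=0.047
apply F[3]=-7.689 → step 4: x=0.032, v=0.008, θ₁=-0.128, ω₁=0.101, θ₂=-0.099, ω₂=0.101
apply F[4]=-6.251 → step 5: x=0.030, v=-0.201, θ₁=-0.124, ω₁=0.291, θ₂=-0.097, ω₂=0.153
apply F[5]=-4.593 → step 6: x=0.024, v=-0.350, θ₁=-0.117, ω₁=0.416, θ₂=-0.093, ω₂=0.199
apply F[6]=-3.092 → step 7: x=0.016, v=-0.443, θ₁=-0.108, ω₁=0.485, θ₂=-0.089, ω₂=0.236
apply F[7]=-1.944 → step 8: x=0.007, v=-0.496, θ₁=-0.098, ω₁=0.512, θ₂=-0.084, ω₂=0.264
apply F[8]=-1.160 → step 9: x=-0.003, v=-0.520, θ₁=-0.088, ω₁=0.512, θ₂=-0.078, ω₂=0.284
apply F[9]=-0.646 → step 10: x=-0.014, v=-0.527, θ₁=-0.078, ω₁=0.498, θ₂=-0.072, ω₂=0.297
apply F[10]=-0.299 → step 11: x=-0.024, v=-0.523, θ₁=-0.068, ω₁=0.475, θ₂=-0.066, ω₂=0.303
apply F[11]=-0.048 → step 12: x=-0.034, v=-0.512, θ₁=-0.059, ω₁=0.447, θ₂=-0.060, ω₂=0.304
apply F[12]=+0.139 → step 13: x=-0.044, v=-0.494, θ₁=-0.051, ω₁=0.417, θ₂=-0.054, ω₂=0.300
apply F[13]=+0.286 → step 14: x=-0.054, v=-0.474, θ₁=-0.043, ω₁=0.385, θ₂=-0.048, ω₂=0.292
apply F[14]=+0.398 → step 15: x=-0.063, v=-0.450, θ₁=-0.035, ω₁=0.353, θ₂=-0.042, ω₂=0.282
apply F[15]=+0.484 → step 16: x=-0.072, v=-0.424, θ₁=-0.028, ω₁=0.321, θ₂=-0.037, ω₂=0.269
apply F[16]=+0.546 → step 17: x=-0.080, v=-0.398, θ₁=-0.022, ω₁=0.290, θ₂=-0.032, ω₂=0.255
apply F[17]=+0.591 → step 18: x=-0.088, v=-0.371, θ₁=-0.017, ω₁=0.260, θ₂=-0.027, ω₂=0.239
apply F[18]=+0.618 → step 19: x=-0.095, v=-0.344, θ₁=-0.012, ω₁=0.232, θ₂=-0.022, ω₂=0.223
apply F[19]=+0.631 → step 20: x=-0.102, v=-0.318, θ₁=-0.008, ω₁=0.205, θ₂=-0.018, ω₂=0.206
apply F[20]=+0.633 → step 21: x=-0.108, v=-0.292, θ₁=-0.004, ω₁=0.181, θ₂=-0.014, ω₂=0.189
max |θ₁| = 0.128 ≤ 0.190 over all 22 states.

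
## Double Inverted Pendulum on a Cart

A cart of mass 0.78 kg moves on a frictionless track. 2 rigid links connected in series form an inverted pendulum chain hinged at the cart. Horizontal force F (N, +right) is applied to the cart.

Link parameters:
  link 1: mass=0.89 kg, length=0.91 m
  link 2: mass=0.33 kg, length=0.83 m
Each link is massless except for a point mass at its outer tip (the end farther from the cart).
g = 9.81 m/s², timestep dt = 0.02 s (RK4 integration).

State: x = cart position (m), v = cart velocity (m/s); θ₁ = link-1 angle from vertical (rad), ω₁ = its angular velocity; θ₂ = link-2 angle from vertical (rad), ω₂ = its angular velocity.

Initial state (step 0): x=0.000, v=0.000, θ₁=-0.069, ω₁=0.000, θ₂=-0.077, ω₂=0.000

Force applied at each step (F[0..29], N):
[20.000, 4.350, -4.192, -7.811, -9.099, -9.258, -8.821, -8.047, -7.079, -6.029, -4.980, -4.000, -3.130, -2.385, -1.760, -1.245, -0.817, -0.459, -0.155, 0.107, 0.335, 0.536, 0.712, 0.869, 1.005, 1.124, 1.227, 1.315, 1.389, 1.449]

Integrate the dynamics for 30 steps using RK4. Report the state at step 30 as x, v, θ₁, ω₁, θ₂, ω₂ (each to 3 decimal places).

apply F[0]=+20.000 → step 1: x=0.005, v=0.530, θ₁=-0.075, ω₁=-0.596, θ₂=-0.077, ω₂=-0.002
apply F[1]=+4.350 → step 2: x=0.017, v=0.664, θ₁=-0.089, ω₁=-0.761, θ₂=-0.077, ω₂=-0.000
apply F[2]=-4.192 → step 3: x=0.030, v=0.586, θ₁=-0.103, ω₁=-0.697, θ₂=-0.077, ω₂=0.006
apply F[3]=-7.811 → step 4: x=0.040, v=0.420, θ₁=-0.115, ω₁=-0.543, θ₂=-0.077, ω₂=0.017
apply F[4]=-9.099 → step 5: x=0.046, v=0.227, θ₁=-0.124, ω₁=-0.362, θ₂=-0.076, ω₂=0.032
apply F[5]=-9.258 → step 6: x=0.049, v=0.033, θ₁=-0.130, ω₁=-0.182, θ₂=-0.075, ω₂=0.051
apply F[6]=-8.821 → step 7: x=0.048, v=-0.148, θ₁=-0.132, ω₁=-0.017, θ₂=-0.074, ω₂=0.071
apply F[7]=-8.047 → step 8: x=0.043, v=-0.311, θ₁=-0.131, ω₁=0.126, θ₂=-0.073, ω₂=0.092
apply F[8]=-7.079 → step 9: x=0.036, v=-0.449, θ₁=-0.127, ω₁=0.244, θ₂=-0.071, ω₂=0.112
apply F[9]=-6.029 → step 10: x=0.025, v=-0.564, θ₁=-0.121, ω₁=0.338, θ₂=-0.068, ω₂=0.131
apply F[10]=-4.980 → step 11: x=0.013, v=-0.654, θ₁=-0.114, ω₁=0.407, θ₂=-0.065, ω₂=0.148
apply F[11]=-4.000 → step 12: x=-0.001, v=-0.723, θ₁=-0.105, ω₁=0.455, θ₂=-0.062, ω₂=0.163
apply F[12]=-3.130 → step 13: x=-0.016, v=-0.772, θ₁=-0.096, ω₁=0.484, θ₂=-0.059, ω₂=0.176
apply F[13]=-2.385 → step 14: x=-0.031, v=-0.806, θ₁=-0.086, ω₁=0.498, θ₂=-0.055, ω₂=0.186
apply F[14]=-1.760 → step 15: x=-0.048, v=-0.827, θ₁=-0.076, ω₁=0.501, θ₂=-0.051, ω₂=0.195
apply F[15]=-1.245 → step 16: x=-0.064, v=-0.837, θ₁=-0.066, ω₁=0.496, θ₂=-0.047, ω₂=0.202
apply F[16]=-0.817 → step 17: x=-0.081, v=-0.840, θ₁=-0.056, ω₁=0.485, θ₂=-0.043, ω₂=0.207
apply F[17]=-0.459 → step 18: x=-0.098, v=-0.836, θ₁=-0.047, ω₁=0.469, θ₂=-0.039, ω₂=0.210
apply F[18]=-0.155 → step 19: x=-0.114, v=-0.828, θ₁=-0.038, ω₁=0.450, θ₂=-0.035, ω₂=0.212
apply F[19]=+0.107 → step 20: x=-0.131, v=-0.815, θ₁=-0.029, ω₁=0.429, θ₂=-0.031, ω₂=0.212
apply F[20]=+0.335 → step 21: x=-0.147, v=-0.799, θ₁=-0.021, ω₁=0.406, θ₂=-0.026, ω₂=0.211
apply F[21]=+0.536 → step 22: x=-0.163, v=-0.780, θ₁=-0.013, ω₁=0.382, θ₂=-0.022, ω₂=0.208
apply F[22]=+0.712 → step 23: x=-0.178, v=-0.759, θ₁=-0.005, ω₁=0.358, θ₂=-0.018, ω₂=0.205
apply F[23]=+0.869 → step 24: x=-0.193, v=-0.736, θ₁=0.002, ω₁=0.334, θ₂=-0.014, ω₂=0.200
apply F[24]=+1.005 → step 25: x=-0.208, v=-0.712, θ₁=0.008, ω₁=0.310, θ₂=-0.010, ω₂=0.195
apply F[25]=+1.124 → step 26: x=-0.222, v=-0.687, θ₁=0.014, ω₁=0.286, θ₂=-0.006, ω₂=0.188
apply F[26]=+1.227 → step 27: x=-0.235, v=-0.660, θ₁=0.020, ω₁=0.262, θ₂=-0.003, ω₂=0.182
apply F[27]=+1.315 → step 28: x=-0.248, v=-0.633, θ₁=0.025, ω₁=0.239, θ₂=0.001, ω₂=0.174
apply F[28]=+1.389 → step 29: x=-0.260, v=-0.606, θ₁=0.029, ω₁=0.217, θ₂=0.004, ω₂=0.166
apply F[29]=+1.449 → step 30: x=-0.272, v=-0.578, θ₁=0.033, ω₁=0.195, θ₂=0.008, ω₂=0.158

Answer: x=-0.272, v=-0.578, θ₁=0.033, ω₁=0.195, θ₂=0.008, ω₂=0.158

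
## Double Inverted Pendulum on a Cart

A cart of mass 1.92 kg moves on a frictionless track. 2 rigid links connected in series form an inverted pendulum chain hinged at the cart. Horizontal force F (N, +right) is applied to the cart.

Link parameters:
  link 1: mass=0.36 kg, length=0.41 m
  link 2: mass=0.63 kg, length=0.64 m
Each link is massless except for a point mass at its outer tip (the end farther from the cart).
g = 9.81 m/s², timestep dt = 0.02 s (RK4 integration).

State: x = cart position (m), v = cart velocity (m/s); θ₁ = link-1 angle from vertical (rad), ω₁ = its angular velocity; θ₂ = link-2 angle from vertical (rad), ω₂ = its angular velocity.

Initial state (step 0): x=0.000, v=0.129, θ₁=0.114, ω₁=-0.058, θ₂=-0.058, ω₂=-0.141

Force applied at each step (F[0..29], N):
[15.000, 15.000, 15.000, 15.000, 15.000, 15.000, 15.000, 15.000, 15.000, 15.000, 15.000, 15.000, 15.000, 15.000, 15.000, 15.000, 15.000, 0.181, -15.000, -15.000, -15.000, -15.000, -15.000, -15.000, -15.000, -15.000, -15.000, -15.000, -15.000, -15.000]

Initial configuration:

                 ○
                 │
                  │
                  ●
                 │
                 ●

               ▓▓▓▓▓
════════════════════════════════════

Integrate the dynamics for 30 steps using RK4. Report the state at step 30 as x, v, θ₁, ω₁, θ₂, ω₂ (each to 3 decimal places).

apply F[0]=+15.000 → step 1: x=0.004, v=0.274, θ₁=0.111, ω₁=-0.210, θ₂=-0.062, ω₂=-0.289
apply F[1]=+15.000 → step 2: x=0.011, v=0.419, θ₁=0.106, ω₁=-0.365, θ₂=-0.070, ω₂=-0.437
apply F[2]=+15.000 → step 3: x=0.021, v=0.565, θ₁=0.097, ω₁=-0.528, θ₂=-0.080, ω₂=-0.584
apply F[3]=+15.000 → step 4: x=0.034, v=0.712, θ₁=0.084, ω₁=-0.703, θ₂=-0.093, ω₂=-0.729
apply F[4]=+15.000 → step 5: x=0.049, v=0.861, θ₁=0.068, ω₁=-0.892, θ₂=-0.109, ω₂=-0.871
apply F[5]=+15.000 → step 6: x=0.068, v=1.012, θ₁=0.049, ω₁=-1.101, θ₂=-0.128, ω₂=-1.007
apply F[6]=+15.000 → step 7: x=0.090, v=1.165, θ₁=0.024, ω₁=-1.335, θ₂=-0.149, ω₂=-1.135
apply F[7]=+15.000 → step 8: x=0.115, v=1.320, θ₁=-0.005, ω₁=-1.599, θ₂=-0.173, ω₂=-1.252
apply F[8]=+15.000 → step 9: x=0.143, v=1.478, θ₁=-0.040, ω₁=-1.899, θ₂=-0.199, ω₂=-1.355
apply F[9]=+15.000 → step 10: x=0.174, v=1.638, θ₁=-0.081, ω₁=-2.240, θ₂=-0.227, ω₂=-1.440
apply F[10]=+15.000 → step 11: x=0.208, v=1.800, θ₁=-0.130, ω₁=-2.626, θ₂=-0.257, ω₂=-1.504
apply F[11]=+15.000 → step 12: x=0.246, v=1.963, θ₁=-0.187, ω₁=-3.059, θ₂=-0.287, ω₂=-1.544
apply F[12]=+15.000 → step 13: x=0.287, v=2.124, θ₁=-0.253, ω₁=-3.534, θ₂=-0.318, ω₂=-1.562
apply F[13]=+15.000 → step 14: x=0.331, v=2.281, θ₁=-0.328, ω₁=-4.038, θ₂=-0.349, ω₂=-1.563
apply F[14]=+15.000 → step 15: x=0.378, v=2.430, θ₁=-0.414, ω₁=-4.546, θ₂=-0.381, ω₂=-1.565
apply F[15]=+15.000 → step 16: x=0.428, v=2.565, θ₁=-0.510, ω₁=-5.024, θ₂=-0.412, ω₂=-1.592
apply F[16]=+15.000 → step 17: x=0.480, v=2.683, θ₁=-0.615, ω₁=-5.437, θ₂=-0.445, ω₂=-1.672
apply F[17]=+0.181 → step 18: x=0.534, v=2.655, θ₁=-0.725, ω₁=-5.586, θ₂=-0.479, ω₂=-1.756
apply F[18]=-15.000 → step 19: x=0.585, v=2.490, θ₁=-0.837, ω₁=-5.595, θ₂=-0.514, ω₂=-1.783
apply F[19]=-15.000 → step 20: x=0.633, v=2.324, θ₁=-0.949, ω₁=-5.654, θ₂=-0.550, ω₂=-1.822
apply F[20]=-15.000 → step 21: x=0.678, v=2.153, θ₁=-1.063, ω₁=-5.754, θ₂=-0.587, ω₂=-1.881
apply F[21]=-15.000 → step 22: x=0.719, v=1.977, θ₁=-1.179, ω₁=-5.885, θ₂=-0.626, ω₂=-1.970
apply F[22]=-15.000 → step 23: x=0.757, v=1.795, θ₁=-1.299, ω₁=-6.040, θ₂=-0.666, ω₂=-2.099
apply F[23]=-15.000 → step 24: x=0.791, v=1.605, θ₁=-1.421, ω₁=-6.214, θ₂=-0.710, ω₂=-2.277
apply F[24]=-15.000 → step 25: x=0.821, v=1.408, θ₁=-1.547, ω₁=-6.400, θ₂=-0.758, ω₂=-2.513
apply F[25]=-15.000 → step 26: x=0.847, v=1.202, θ₁=-1.677, ω₁=-6.591, θ₂=-0.811, ω₂=-2.818
apply F[26]=-15.000 → step 27: x=0.869, v=0.988, θ₁=-1.811, ω₁=-6.776, θ₂=-0.871, ω₂=-3.200
apply F[27]=-15.000 → step 28: x=0.887, v=0.768, θ₁=-1.948, ω₁=-6.941, θ₂=-0.940, ω₂=-3.667
apply F[28]=-15.000 → step 29: x=0.900, v=0.541, θ₁=-2.088, ω₁=-7.064, θ₂=-1.018, ω₂=-4.226
apply F[29]=-15.000 → step 30: x=0.908, v=0.312, θ₁=-2.230, ω₁=-7.110, θ₂=-1.109, ω₂=-4.880

Answer: x=0.908, v=0.312, θ₁=-2.230, ω₁=-7.110, θ₂=-1.109, ω₂=-4.880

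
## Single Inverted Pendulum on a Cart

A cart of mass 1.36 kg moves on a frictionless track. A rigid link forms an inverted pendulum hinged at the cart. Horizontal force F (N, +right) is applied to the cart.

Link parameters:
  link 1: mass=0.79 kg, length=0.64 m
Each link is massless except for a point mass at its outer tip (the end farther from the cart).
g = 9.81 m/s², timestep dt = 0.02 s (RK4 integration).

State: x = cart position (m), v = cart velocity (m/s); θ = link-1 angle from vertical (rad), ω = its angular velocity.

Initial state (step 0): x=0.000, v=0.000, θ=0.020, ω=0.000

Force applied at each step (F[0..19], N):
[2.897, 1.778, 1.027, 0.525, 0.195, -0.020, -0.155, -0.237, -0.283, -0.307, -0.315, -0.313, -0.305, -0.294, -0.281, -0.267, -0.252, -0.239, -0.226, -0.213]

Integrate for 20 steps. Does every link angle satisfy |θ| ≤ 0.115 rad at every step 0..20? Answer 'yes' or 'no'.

apply F[0]=+2.897 → step 1: x=0.000, v=0.040, θ=0.019, ω=-0.057
apply F[1]=+1.778 → step 2: x=0.001, v=0.064, θ=0.018, ω=-0.089
apply F[2]=+1.027 → step 3: x=0.003, v=0.078, θ=0.016, ω=-0.104
apply F[3]=+0.525 → step 4: x=0.004, v=0.084, θ=0.014, ω=-0.109
apply F[4]=+0.195 → step 5: x=0.006, v=0.085, θ=0.012, ω=-0.107
apply F[5]=-0.020 → step 6: x=0.008, v=0.083, θ=0.010, ω=-0.101
apply F[6]=-0.155 → step 7: x=0.009, v=0.080, θ=0.008, ω=-0.094
apply F[7]=-0.237 → step 8: x=0.011, v=0.076, θ=0.006, ω=-0.085
apply F[8]=-0.283 → step 9: x=0.013, v=0.071, θ=0.004, ω=-0.076
apply F[9]=-0.307 → step 10: x=0.014, v=0.066, θ=0.003, ω=-0.067
apply F[10]=-0.315 → step 11: x=0.015, v=0.061, θ=0.002, ω=-0.059
apply F[11]=-0.313 → step 12: x=0.016, v=0.057, θ=0.001, ω=-0.051
apply F[12]=-0.305 → step 13: x=0.017, v=0.052, θ=-0.000, ω=-0.044
apply F[13]=-0.294 → step 14: x=0.018, v=0.048, θ=-0.001, ω=-0.038
apply F[14]=-0.281 → step 15: x=0.019, v=0.044, θ=-0.002, ω=-0.032
apply F[15]=-0.267 → step 16: x=0.020, v=0.040, θ=-0.002, ω=-0.027
apply F[16]=-0.252 → step 17: x=0.021, v=0.037, θ=-0.003, ω=-0.022
apply F[17]=-0.239 → step 18: x=0.022, v=0.034, θ=-0.003, ω=-0.018
apply F[18]=-0.226 → step 19: x=0.022, v=0.031, θ=-0.004, ω=-0.015
apply F[19]=-0.213 → step 20: x=0.023, v=0.028, θ=-0.004, ω=-0.012
Max |angle| over trajectory = 0.020 rad; bound = 0.115 → within bound.

Answer: yes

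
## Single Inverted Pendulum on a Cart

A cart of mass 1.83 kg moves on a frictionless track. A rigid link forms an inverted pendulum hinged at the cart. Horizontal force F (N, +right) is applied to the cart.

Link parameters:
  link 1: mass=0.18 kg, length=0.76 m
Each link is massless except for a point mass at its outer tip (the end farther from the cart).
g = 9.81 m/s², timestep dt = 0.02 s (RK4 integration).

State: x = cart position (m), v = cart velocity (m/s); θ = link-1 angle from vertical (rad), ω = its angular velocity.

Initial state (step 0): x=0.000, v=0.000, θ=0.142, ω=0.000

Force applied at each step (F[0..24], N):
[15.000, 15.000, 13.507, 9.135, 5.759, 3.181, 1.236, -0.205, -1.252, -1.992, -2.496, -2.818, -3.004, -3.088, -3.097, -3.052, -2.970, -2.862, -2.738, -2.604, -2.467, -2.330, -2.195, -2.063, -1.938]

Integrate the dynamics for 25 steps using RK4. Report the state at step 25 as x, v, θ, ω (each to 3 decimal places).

Answer: x=0.222, v=0.199, θ=-0.039, ω=-0.049

Derivation:
apply F[0]=+15.000 → step 1: x=0.002, v=0.161, θ=0.140, ω=-0.173
apply F[1]=+15.000 → step 2: x=0.006, v=0.322, θ=0.135, ω=-0.348
apply F[2]=+13.507 → step 3: x=0.014, v=0.467, θ=0.127, ω=-0.503
apply F[3]=+9.135 → step 4: x=0.025, v=0.564, θ=0.116, ω=-0.599
apply F[4]=+5.759 → step 5: x=0.037, v=0.625, θ=0.103, ω=-0.650
apply F[5]=+3.181 → step 6: x=0.049, v=0.658, θ=0.090, ω=-0.669
apply F[6]=+1.236 → step 7: x=0.063, v=0.670, θ=0.077, ω=-0.663
apply F[7]=-0.205 → step 8: x=0.076, v=0.666, θ=0.064, ω=-0.640
apply F[8]=-1.252 → step 9: x=0.089, v=0.652, θ=0.051, ω=-0.606
apply F[9]=-1.992 → step 10: x=0.102, v=0.629, θ=0.039, ω=-0.565
apply F[10]=-2.496 → step 11: x=0.114, v=0.601, θ=0.029, ω=-0.519
apply F[11]=-2.818 → step 12: x=0.126, v=0.570, θ=0.019, ω=-0.472
apply F[12]=-3.004 → step 13: x=0.137, v=0.537, θ=0.010, ω=-0.425
apply F[13]=-3.088 → step 14: x=0.147, v=0.503, θ=0.002, ω=-0.379
apply F[14]=-3.097 → step 15: x=0.157, v=0.469, θ=-0.005, ω=-0.335
apply F[15]=-3.052 → step 16: x=0.166, v=0.436, θ=-0.012, ω=-0.293
apply F[16]=-2.970 → step 17: x=0.175, v=0.404, θ=-0.017, ω=-0.255
apply F[17]=-2.862 → step 18: x=0.182, v=0.373, θ=-0.022, ω=-0.219
apply F[18]=-2.738 → step 19: x=0.190, v=0.343, θ=-0.026, ω=-0.187
apply F[19]=-2.604 → step 20: x=0.196, v=0.316, θ=-0.029, ω=-0.157
apply F[20]=-2.467 → step 21: x=0.202, v=0.289, θ=-0.032, ω=-0.130
apply F[21]=-2.330 → step 22: x=0.208, v=0.264, θ=-0.035, ω=-0.106
apply F[22]=-2.195 → step 23: x=0.213, v=0.241, θ=-0.037, ω=-0.085
apply F[23]=-2.063 → step 24: x=0.217, v=0.219, θ=-0.038, ω=-0.066
apply F[24]=-1.938 → step 25: x=0.222, v=0.199, θ=-0.039, ω=-0.049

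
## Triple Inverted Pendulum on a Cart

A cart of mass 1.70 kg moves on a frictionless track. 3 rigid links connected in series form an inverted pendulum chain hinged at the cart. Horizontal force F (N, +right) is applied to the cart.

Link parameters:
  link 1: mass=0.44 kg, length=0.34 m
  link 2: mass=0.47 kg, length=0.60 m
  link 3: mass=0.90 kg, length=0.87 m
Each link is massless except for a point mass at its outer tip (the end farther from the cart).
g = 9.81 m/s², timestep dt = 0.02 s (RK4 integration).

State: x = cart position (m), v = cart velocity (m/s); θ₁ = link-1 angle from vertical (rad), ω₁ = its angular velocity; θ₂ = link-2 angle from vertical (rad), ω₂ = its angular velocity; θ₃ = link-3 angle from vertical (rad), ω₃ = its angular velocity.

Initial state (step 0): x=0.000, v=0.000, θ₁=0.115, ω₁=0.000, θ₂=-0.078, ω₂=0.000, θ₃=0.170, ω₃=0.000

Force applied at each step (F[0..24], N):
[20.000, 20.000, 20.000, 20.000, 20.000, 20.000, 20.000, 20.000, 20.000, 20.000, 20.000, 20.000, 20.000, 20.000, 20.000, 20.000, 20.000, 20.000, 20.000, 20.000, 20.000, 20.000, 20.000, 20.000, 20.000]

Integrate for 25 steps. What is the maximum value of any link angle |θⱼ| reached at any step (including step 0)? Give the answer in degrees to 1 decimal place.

apply F[0]=+20.000 → step 1: x=0.002, v=0.213, θ₁=0.113, ω₁=-0.251, θ₂=-0.082, ω₂=-0.373, θ₃=0.171, ω₃=0.144
apply F[1]=+20.000 → step 2: x=0.009, v=0.428, θ₁=0.105, ω₁=-0.517, θ₂=-0.093, ω₂=-0.743, θ₃=0.176, ω₃=0.289
apply F[2]=+20.000 → step 3: x=0.019, v=0.646, θ₁=0.092, ω₁=-0.814, θ₂=-0.111, ω₂=-1.102, θ₃=0.183, ω₃=0.433
apply F[3]=+20.000 → step 4: x=0.034, v=0.867, θ₁=0.072, ω₁=-1.159, θ₂=-0.137, ω₂=-1.443, θ₃=0.193, ω₃=0.574
apply F[4]=+20.000 → step 5: x=0.054, v=1.094, θ₁=0.045, ω₁=-1.570, θ₂=-0.169, ω₂=-1.750, θ₃=0.206, ω₃=0.707
apply F[5]=+20.000 → step 6: x=0.078, v=1.326, θ₁=0.009, ω₁=-2.062, θ₂=-0.207, ω₂=-2.007, θ₃=0.221, ω₃=0.822
apply F[6]=+20.000 → step 7: x=0.107, v=1.563, θ₁=-0.038, ω₁=-2.649, θ₂=-0.249, ω₂=-2.195, θ₃=0.239, ω₃=0.911
apply F[7]=+20.000 → step 8: x=0.141, v=1.801, θ₁=-0.098, ω₁=-3.333, θ₂=-0.294, ω₂=-2.298, θ₃=0.257, ω₃=0.959
apply F[8]=+20.000 → step 9: x=0.179, v=2.039, θ₁=-0.172, ω₁=-4.105, θ₂=-0.340, ω₂=-2.302, θ₃=0.277, ω₃=0.953
apply F[9]=+20.000 → step 10: x=0.222, v=2.267, θ₁=-0.263, ω₁=-4.934, θ₂=-0.385, ω₂=-2.210, θ₃=0.295, ω₃=0.877
apply F[10]=+20.000 → step 11: x=0.270, v=2.478, θ₁=-0.370, ω₁=-5.762, θ₂=-0.428, ω₂=-2.043, θ₃=0.311, ω₃=0.719
apply F[11]=+20.000 → step 12: x=0.321, v=2.661, θ₁=-0.492, ω₁=-6.507, θ₂=-0.467, ω₂=-1.858, θ₃=0.323, ω₃=0.473
apply F[12]=+20.000 → step 13: x=0.376, v=2.809, θ₁=-0.629, ω₁=-7.090, θ₂=-0.503, ω₂=-1.728, θ₃=0.330, ω₃=0.154
apply F[13]=+20.000 → step 14: x=0.433, v=2.923, θ₁=-0.775, ω₁=-7.479, θ₂=-0.537, ω₂=-1.719, θ₃=0.329, ω₃=-0.210
apply F[14]=+20.000 → step 15: x=0.493, v=3.009, θ₁=-0.927, ω₁=-7.689, θ₂=-0.572, ω₂=-1.858, θ₃=0.321, ω₃=-0.588
apply F[15]=+20.000 → step 16: x=0.554, v=3.078, θ₁=-1.081, ω₁=-7.765, θ₂=-0.612, ω₂=-2.139, θ₃=0.306, ω₃=-0.962
apply F[16]=+20.000 → step 17: x=0.616, v=3.136, θ₁=-1.237, ω₁=-7.743, θ₂=-0.659, ω₂=-2.536, θ₃=0.283, ω₃=-1.325
apply F[17]=+20.000 → step 18: x=0.679, v=3.189, θ₁=-1.391, ω₁=-7.643, θ₂=-0.714, ω₂=-3.021, θ₃=0.253, ω₃=-1.679
apply F[18]=+20.000 → step 19: x=0.743, v=3.240, θ₁=-1.542, ω₁=-7.465, θ₂=-0.780, ω₂=-3.566, θ₃=0.216, ω₃=-2.032
apply F[19]=+20.000 → step 20: x=0.809, v=3.293, θ₁=-1.689, ω₁=-7.197, θ₂=-0.857, ω₂=-4.145, θ₃=0.171, ω₃=-2.395
apply F[20]=+20.000 → step 21: x=0.875, v=3.351, θ₁=-1.829, ω₁=-6.819, θ₂=-0.946, ω₂=-4.732, θ₃=0.120, ω₃=-2.776
apply F[21]=+20.000 → step 22: x=0.943, v=3.418, θ₁=-1.961, ω₁=-6.309, θ₂=-1.046, ω₂=-5.298, θ₃=0.060, ω₃=-3.186
apply F[22]=+20.000 → step 23: x=1.012, v=3.495, θ₁=-2.080, ω₁=-5.652, θ₂=-1.157, ω₂=-5.815, θ₃=-0.008, ω₃=-3.633
apply F[23]=+20.000 → step 24: x=1.083, v=3.584, θ₁=-2.186, ω₁=-4.844, θ₂=-1.278, ω₂=-6.254, θ₃=-0.086, ω₃=-4.124
apply F[24]=+20.000 → step 25: x=1.155, v=3.684, θ₁=-2.273, ω₁=-3.902, θ₂=-1.407, ω₂=-6.593, θ₃=-0.173, ω₃=-4.662
Max |angle| over trajectory = 2.273 rad = 130.2°.

Answer: 130.2°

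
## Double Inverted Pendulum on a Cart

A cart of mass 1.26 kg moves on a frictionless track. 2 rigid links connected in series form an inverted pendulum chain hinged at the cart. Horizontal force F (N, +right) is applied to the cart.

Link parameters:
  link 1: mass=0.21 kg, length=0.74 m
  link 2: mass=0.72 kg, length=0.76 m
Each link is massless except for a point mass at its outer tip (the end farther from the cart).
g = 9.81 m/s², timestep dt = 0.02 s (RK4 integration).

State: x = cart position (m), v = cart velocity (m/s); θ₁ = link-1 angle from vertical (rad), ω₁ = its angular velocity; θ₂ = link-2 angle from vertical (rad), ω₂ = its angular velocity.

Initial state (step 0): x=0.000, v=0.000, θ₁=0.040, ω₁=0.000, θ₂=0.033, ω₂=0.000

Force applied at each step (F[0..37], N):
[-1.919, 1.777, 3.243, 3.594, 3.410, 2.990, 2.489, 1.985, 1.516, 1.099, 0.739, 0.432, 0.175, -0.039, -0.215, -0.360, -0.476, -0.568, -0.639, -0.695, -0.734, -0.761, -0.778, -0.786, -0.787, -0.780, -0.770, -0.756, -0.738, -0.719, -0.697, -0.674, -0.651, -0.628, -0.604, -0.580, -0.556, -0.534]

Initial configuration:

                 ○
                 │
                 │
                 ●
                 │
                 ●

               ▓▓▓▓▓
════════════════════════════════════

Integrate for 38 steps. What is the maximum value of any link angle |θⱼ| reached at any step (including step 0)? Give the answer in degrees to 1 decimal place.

Answer: 2.4°

Derivation:
apply F[0]=-1.919 → step 1: x=-0.000, v=-0.036, θ₁=0.041, ω₁=0.066, θ₂=0.033, ω₂=-0.008
apply F[1]=+1.777 → step 2: x=-0.001, v=-0.014, θ₁=0.042, ω₁=0.055, θ₂=0.033, ω₂=-0.018
apply F[2]=+3.243 → step 3: x=-0.001, v=0.031, θ₁=0.043, ω₁=0.014, θ₂=0.032, ω₂=-0.029
apply F[3]=+3.594 → step 4: x=0.000, v=0.082, θ₁=0.042, ω₁=-0.034, θ₂=0.031, ω₂=-0.042
apply F[4]=+3.410 → step 5: x=0.003, v=0.130, θ₁=0.041, ω₁=-0.078, θ₂=0.031, ω₂=-0.054
apply F[5]=+2.990 → step 6: x=0.006, v=0.172, θ₁=0.039, ω₁=-0.113, θ₂=0.029, ω₂=-0.066
apply F[6]=+2.489 → step 7: x=0.009, v=0.206, θ₁=0.037, ω₁=-0.141, θ₂=0.028, ω₂=-0.077
apply F[7]=+1.985 → step 8: x=0.014, v=0.232, θ₁=0.034, ω₁=-0.159, θ₂=0.026, ω₂=-0.086
apply F[8]=+1.516 → step 9: x=0.019, v=0.251, θ₁=0.031, ω₁=-0.171, θ₂=0.024, ω₂=-0.094
apply F[9]=+1.099 → step 10: x=0.024, v=0.265, θ₁=0.027, ω₁=-0.176, θ₂=0.023, ω₂=-0.100
apply F[10]=+0.739 → step 11: x=0.029, v=0.273, θ₁=0.024, ω₁=-0.177, θ₂=0.020, ω₂=-0.105
apply F[11]=+0.432 → step 12: x=0.035, v=0.277, θ₁=0.020, ω₁=-0.174, θ₂=0.018, ω₂=-0.107
apply F[12]=+0.175 → step 13: x=0.040, v=0.277, θ₁=0.017, ω₁=-0.169, θ₂=0.016, ω₂=-0.108
apply F[13]=-0.039 → step 14: x=0.046, v=0.274, θ₁=0.013, ω₁=-0.161, θ₂=0.014, ω₂=-0.108
apply F[14]=-0.215 → step 15: x=0.051, v=0.269, θ₁=0.010, ω₁=-0.152, θ₂=0.012, ω₂=-0.107
apply F[15]=-0.360 → step 16: x=0.056, v=0.262, θ₁=0.007, ω₁=-0.142, θ₂=0.010, ω₂=-0.104
apply F[16]=-0.476 → step 17: x=0.062, v=0.253, θ₁=0.004, ω₁=-0.132, θ₂=0.008, ω₂=-0.101
apply F[17]=-0.568 → step 18: x=0.066, v=0.244, θ₁=0.002, ω₁=-0.122, θ₂=0.006, ω₂=-0.097
apply F[18]=-0.639 → step 19: x=0.071, v=0.234, θ₁=-0.000, ω₁=-0.111, θ₂=0.004, ω₂=-0.093
apply F[19]=-0.695 → step 20: x=0.076, v=0.223, θ₁=-0.003, ω₁=-0.101, θ₂=0.002, ω₂=-0.088
apply F[20]=-0.734 → step 21: x=0.080, v=0.212, θ₁=-0.004, ω₁=-0.091, θ₂=0.000, ω₂=-0.082
apply F[21]=-0.761 → step 22: x=0.084, v=0.200, θ₁=-0.006, ω₁=-0.081, θ₂=-0.001, ω₂=-0.077
apply F[22]=-0.778 → step 23: x=0.088, v=0.189, θ₁=-0.008, ω₁=-0.072, θ₂=-0.003, ω₂=-0.071
apply F[23]=-0.786 → step 24: x=0.092, v=0.178, θ₁=-0.009, ω₁=-0.064, θ₂=-0.004, ω₂=-0.066
apply F[24]=-0.787 → step 25: x=0.095, v=0.167, θ₁=-0.010, ω₁=-0.056, θ₂=-0.005, ω₂=-0.060
apply F[25]=-0.780 → step 26: x=0.099, v=0.156, θ₁=-0.011, ω₁=-0.048, θ₂=-0.007, ω₂=-0.055
apply F[26]=-0.770 → step 27: x=0.102, v=0.145, θ₁=-0.012, ω₁=-0.041, θ₂=-0.008, ω₂=-0.049
apply F[27]=-0.756 → step 28: x=0.104, v=0.135, θ₁=-0.013, ω₁=-0.035, θ₂=-0.009, ω₂=-0.044
apply F[28]=-0.738 → step 29: x=0.107, v=0.125, θ₁=-0.014, ω₁=-0.029, θ₂=-0.009, ω₂=-0.039
apply F[29]=-0.719 → step 30: x=0.109, v=0.116, θ₁=-0.014, ω₁=-0.024, θ₂=-0.010, ω₂=-0.035
apply F[30]=-0.697 → step 31: x=0.112, v=0.107, θ₁=-0.015, ω₁=-0.019, θ₂=-0.011, ω₂=-0.030
apply F[31]=-0.674 → step 32: x=0.114, v=0.098, θ₁=-0.015, ω₁=-0.015, θ₂=-0.011, ω₂=-0.026
apply F[32]=-0.651 → step 33: x=0.116, v=0.090, θ₁=-0.015, ω₁=-0.011, θ₂=-0.012, ω₂=-0.022
apply F[33]=-0.628 → step 34: x=0.117, v=0.083, θ₁=-0.015, ω₁=-0.007, θ₂=-0.012, ω₂=-0.019
apply F[34]=-0.604 → step 35: x=0.119, v=0.075, θ₁=-0.015, ω₁=-0.004, θ₂=-0.013, ω₂=-0.015
apply F[35]=-0.580 → step 36: x=0.120, v=0.068, θ₁=-0.015, ω₁=-0.001, θ₂=-0.013, ω₂=-0.012
apply F[36]=-0.556 → step 37: x=0.122, v=0.062, θ₁=-0.015, ω₁=0.001, θ₂=-0.013, ω₂=-0.009
apply F[37]=-0.534 → step 38: x=0.123, v=0.055, θ₁=-0.015, ω₁=0.003, θ₂=-0.013, ω₂=-0.006
Max |angle| over trajectory = 0.043 rad = 2.4°.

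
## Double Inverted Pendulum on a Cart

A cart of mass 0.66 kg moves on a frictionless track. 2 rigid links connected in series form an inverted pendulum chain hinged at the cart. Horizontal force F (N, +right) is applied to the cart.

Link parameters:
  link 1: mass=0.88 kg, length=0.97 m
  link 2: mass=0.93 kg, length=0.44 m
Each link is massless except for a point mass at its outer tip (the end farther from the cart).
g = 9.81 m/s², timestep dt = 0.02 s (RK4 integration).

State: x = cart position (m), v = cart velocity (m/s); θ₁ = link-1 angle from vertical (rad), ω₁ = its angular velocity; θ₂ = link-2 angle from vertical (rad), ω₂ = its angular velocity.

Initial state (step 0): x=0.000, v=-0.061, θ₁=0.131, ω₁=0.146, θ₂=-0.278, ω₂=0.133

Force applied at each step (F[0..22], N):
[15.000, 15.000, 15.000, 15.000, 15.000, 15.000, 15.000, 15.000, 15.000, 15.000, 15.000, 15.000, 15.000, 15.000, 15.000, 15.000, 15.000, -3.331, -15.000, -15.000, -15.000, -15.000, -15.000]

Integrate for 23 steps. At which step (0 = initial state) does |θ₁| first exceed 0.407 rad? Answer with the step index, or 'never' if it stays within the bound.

apply F[0]=+15.000 → step 1: x=0.003, v=0.318, θ₁=0.131, ω₁=-0.132, θ₂=-0.279, ω₂=-0.256
apply F[1]=+15.000 → step 2: x=0.013, v=0.700, θ₁=0.126, ω₁=-0.414, θ₂=-0.288, ω₂=-0.642
apply F[2]=+15.000 → step 3: x=0.031, v=1.089, θ₁=0.114, ω₁=-0.710, θ₂=-0.305, ω₂=-1.017
apply F[3]=+15.000 → step 4: x=0.056, v=1.490, θ₁=0.097, ω₁=-1.027, θ₂=-0.329, ω₂=-1.370
apply F[4]=+15.000 → step 5: x=0.090, v=1.906, θ₁=0.073, ω₁=-1.374, θ₂=-0.359, ω₂=-1.688
apply F[5]=+15.000 → step 6: x=0.133, v=2.339, θ₁=0.042, ω₁=-1.758, θ₂=-0.396, ω₂=-1.953
apply F[6]=+15.000 → step 7: x=0.184, v=2.787, θ₁=0.003, ω₁=-2.184, θ₂=-0.437, ω₂=-2.143
apply F[7]=+15.000 → step 8: x=0.244, v=3.244, θ₁=-0.046, ω₁=-2.649, θ₂=-0.481, ω₂=-2.232
apply F[8]=+15.000 → step 9: x=0.314, v=3.694, θ₁=-0.104, ω₁=-3.144, θ₂=-0.525, ω₂=-2.198
apply F[9]=+15.000 → step 10: x=0.392, v=4.113, θ₁=-0.171, ω₁=-3.644, θ₂=-0.568, ω₂=-2.030
apply F[10]=+15.000 → step 11: x=0.478, v=4.472, θ₁=-0.249, ω₁=-4.116, θ₂=-0.606, ω₂=-1.744
apply F[11]=+15.000 → step 12: x=0.570, v=4.739, θ₁=-0.336, ω₁=-4.520, θ₂=-0.637, ω₂=-1.388
apply F[12]=+15.000 → step 13: x=0.667, v=4.899, θ₁=-0.429, ω₁=-4.830, θ₂=-0.661, ω₂=-1.033
apply F[13]=+15.000 → step 14: x=0.765, v=4.954, θ₁=-0.528, ω₁=-5.040, θ₂=-0.679, ω₂=-0.751
apply F[14]=+15.000 → step 15: x=0.864, v=4.925, θ₁=-0.630, ω₁=-5.162, θ₂=-0.692, ω₂=-0.590
apply F[15]=+15.000 → step 16: x=0.962, v=4.834, θ₁=-0.734, ω₁=-5.223, θ₂=-0.704, ω₂=-0.566
apply F[16]=+15.000 → step 17: x=1.057, v=4.704, θ₁=-0.839, ω₁=-5.247, θ₂=-0.716, ω₂=-0.674
apply F[17]=-3.331 → step 18: x=1.148, v=4.346, θ₁=-0.943, ω₁=-5.150, θ₂=-0.730, ω₂=-0.768
apply F[18]=-15.000 → step 19: x=1.230, v=3.877, θ₁=-1.045, ω₁=-5.054, θ₂=-0.746, ω₂=-0.775
apply F[19]=-15.000 → step 20: x=1.303, v=3.423, θ₁=-1.145, ω₁=-5.018, θ₂=-0.761, ω₂=-0.775
apply F[20]=-15.000 → step 21: x=1.367, v=2.970, θ₁=-1.246, ω₁=-5.035, θ₂=-0.777, ω₂=-0.774
apply F[21]=-15.000 → step 22: x=1.422, v=2.509, θ₁=-1.347, ω₁=-5.098, θ₂=-0.792, ω₂=-0.779
apply F[22]=-15.000 → step 23: x=1.467, v=2.031, θ₁=-1.450, ω₁=-5.207, θ₂=-0.808, ω₂=-0.803
|θ₁| = 0.429 > 0.407 first at step 13.

Answer: 13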